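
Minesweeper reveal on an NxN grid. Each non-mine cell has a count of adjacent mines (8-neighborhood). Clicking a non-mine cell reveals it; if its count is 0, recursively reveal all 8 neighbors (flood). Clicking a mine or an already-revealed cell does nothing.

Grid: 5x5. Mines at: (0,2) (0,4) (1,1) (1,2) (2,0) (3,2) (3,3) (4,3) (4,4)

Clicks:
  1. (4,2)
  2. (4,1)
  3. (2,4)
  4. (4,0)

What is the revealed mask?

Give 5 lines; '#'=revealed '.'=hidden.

Answer: .....
.....
....#
##...
###..

Derivation:
Click 1 (4,2) count=3: revealed 1 new [(4,2)] -> total=1
Click 2 (4,1) count=1: revealed 1 new [(4,1)] -> total=2
Click 3 (2,4) count=1: revealed 1 new [(2,4)] -> total=3
Click 4 (4,0) count=0: revealed 3 new [(3,0) (3,1) (4,0)] -> total=6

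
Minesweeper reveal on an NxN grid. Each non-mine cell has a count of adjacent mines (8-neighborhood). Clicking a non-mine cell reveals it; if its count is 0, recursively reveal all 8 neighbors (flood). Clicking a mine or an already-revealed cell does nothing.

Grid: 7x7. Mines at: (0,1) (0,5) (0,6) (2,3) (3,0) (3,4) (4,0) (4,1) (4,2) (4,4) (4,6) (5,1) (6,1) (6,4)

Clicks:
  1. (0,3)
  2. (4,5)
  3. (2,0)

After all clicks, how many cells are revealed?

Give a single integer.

Click 1 (0,3) count=0: revealed 6 new [(0,2) (0,3) (0,4) (1,2) (1,3) (1,4)] -> total=6
Click 2 (4,5) count=3: revealed 1 new [(4,5)] -> total=7
Click 3 (2,0) count=1: revealed 1 new [(2,0)] -> total=8

Answer: 8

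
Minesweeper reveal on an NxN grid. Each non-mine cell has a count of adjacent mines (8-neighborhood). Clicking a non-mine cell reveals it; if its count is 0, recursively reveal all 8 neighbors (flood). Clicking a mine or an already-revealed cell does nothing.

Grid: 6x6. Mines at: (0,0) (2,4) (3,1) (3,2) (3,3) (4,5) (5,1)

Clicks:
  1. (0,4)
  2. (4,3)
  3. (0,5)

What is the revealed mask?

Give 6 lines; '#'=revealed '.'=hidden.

Click 1 (0,4) count=0: revealed 13 new [(0,1) (0,2) (0,3) (0,4) (0,5) (1,1) (1,2) (1,3) (1,4) (1,5) (2,1) (2,2) (2,3)] -> total=13
Click 2 (4,3) count=2: revealed 1 new [(4,3)] -> total=14
Click 3 (0,5) count=0: revealed 0 new [(none)] -> total=14

Answer: .#####
.#####
.###..
......
...#..
......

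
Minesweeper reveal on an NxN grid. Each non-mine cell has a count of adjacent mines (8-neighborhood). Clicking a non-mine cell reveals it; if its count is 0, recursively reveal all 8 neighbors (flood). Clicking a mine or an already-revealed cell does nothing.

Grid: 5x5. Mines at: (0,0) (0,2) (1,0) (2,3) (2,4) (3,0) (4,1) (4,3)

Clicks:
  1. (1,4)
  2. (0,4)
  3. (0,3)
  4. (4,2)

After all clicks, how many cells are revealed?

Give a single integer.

Click 1 (1,4) count=2: revealed 1 new [(1,4)] -> total=1
Click 2 (0,4) count=0: revealed 3 new [(0,3) (0,4) (1,3)] -> total=4
Click 3 (0,3) count=1: revealed 0 new [(none)] -> total=4
Click 4 (4,2) count=2: revealed 1 new [(4,2)] -> total=5

Answer: 5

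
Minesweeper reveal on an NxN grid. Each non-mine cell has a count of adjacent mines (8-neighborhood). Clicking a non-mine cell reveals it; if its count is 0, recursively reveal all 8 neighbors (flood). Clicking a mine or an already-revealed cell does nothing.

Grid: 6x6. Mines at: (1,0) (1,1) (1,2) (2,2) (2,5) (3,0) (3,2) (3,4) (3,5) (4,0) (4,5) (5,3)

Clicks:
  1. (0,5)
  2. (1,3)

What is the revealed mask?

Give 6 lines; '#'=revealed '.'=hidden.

Answer: ...###
...###
......
......
......
......

Derivation:
Click 1 (0,5) count=0: revealed 6 new [(0,3) (0,4) (0,5) (1,3) (1,4) (1,5)] -> total=6
Click 2 (1,3) count=2: revealed 0 new [(none)] -> total=6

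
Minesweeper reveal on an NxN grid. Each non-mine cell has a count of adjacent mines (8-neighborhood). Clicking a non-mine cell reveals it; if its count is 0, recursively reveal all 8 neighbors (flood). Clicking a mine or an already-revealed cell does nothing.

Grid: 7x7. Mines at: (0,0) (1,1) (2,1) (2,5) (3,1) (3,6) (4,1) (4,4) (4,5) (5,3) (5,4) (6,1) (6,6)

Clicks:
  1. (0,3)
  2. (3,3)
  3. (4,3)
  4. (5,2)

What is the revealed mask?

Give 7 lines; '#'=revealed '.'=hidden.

Answer: ..#####
..#####
..###..
..###..
...#...
..#....
.......

Derivation:
Click 1 (0,3) count=0: revealed 16 new [(0,2) (0,3) (0,4) (0,5) (0,6) (1,2) (1,3) (1,4) (1,5) (1,6) (2,2) (2,3) (2,4) (3,2) (3,3) (3,4)] -> total=16
Click 2 (3,3) count=1: revealed 0 new [(none)] -> total=16
Click 3 (4,3) count=3: revealed 1 new [(4,3)] -> total=17
Click 4 (5,2) count=3: revealed 1 new [(5,2)] -> total=18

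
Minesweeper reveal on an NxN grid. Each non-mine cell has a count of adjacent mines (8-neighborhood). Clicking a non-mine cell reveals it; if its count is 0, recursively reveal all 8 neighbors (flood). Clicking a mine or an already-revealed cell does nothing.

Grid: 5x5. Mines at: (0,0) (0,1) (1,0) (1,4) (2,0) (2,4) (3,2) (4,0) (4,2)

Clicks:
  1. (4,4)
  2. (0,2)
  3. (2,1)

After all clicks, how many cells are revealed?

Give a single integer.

Click 1 (4,4) count=0: revealed 4 new [(3,3) (3,4) (4,3) (4,4)] -> total=4
Click 2 (0,2) count=1: revealed 1 new [(0,2)] -> total=5
Click 3 (2,1) count=3: revealed 1 new [(2,1)] -> total=6

Answer: 6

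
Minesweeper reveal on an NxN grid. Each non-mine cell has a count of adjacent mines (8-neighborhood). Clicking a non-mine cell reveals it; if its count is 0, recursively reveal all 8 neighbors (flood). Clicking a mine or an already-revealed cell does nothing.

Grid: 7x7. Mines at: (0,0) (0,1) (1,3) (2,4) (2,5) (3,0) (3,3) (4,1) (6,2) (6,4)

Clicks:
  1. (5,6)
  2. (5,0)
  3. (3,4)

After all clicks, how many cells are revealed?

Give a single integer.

Answer: 12

Derivation:
Click 1 (5,6) count=0: revealed 11 new [(3,4) (3,5) (3,6) (4,4) (4,5) (4,6) (5,4) (5,5) (5,6) (6,5) (6,6)] -> total=11
Click 2 (5,0) count=1: revealed 1 new [(5,0)] -> total=12
Click 3 (3,4) count=3: revealed 0 new [(none)] -> total=12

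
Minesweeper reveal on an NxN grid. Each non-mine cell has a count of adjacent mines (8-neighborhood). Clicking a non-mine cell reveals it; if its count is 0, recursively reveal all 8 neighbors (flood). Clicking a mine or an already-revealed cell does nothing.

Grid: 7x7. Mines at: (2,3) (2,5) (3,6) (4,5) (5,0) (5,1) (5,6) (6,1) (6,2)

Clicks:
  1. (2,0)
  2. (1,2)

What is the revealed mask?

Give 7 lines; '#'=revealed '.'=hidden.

Answer: #######
#######
###....
###....
###....
.......
.......

Derivation:
Click 1 (2,0) count=0: revealed 23 new [(0,0) (0,1) (0,2) (0,3) (0,4) (0,5) (0,6) (1,0) (1,1) (1,2) (1,3) (1,4) (1,5) (1,6) (2,0) (2,1) (2,2) (3,0) (3,1) (3,2) (4,0) (4,1) (4,2)] -> total=23
Click 2 (1,2) count=1: revealed 0 new [(none)] -> total=23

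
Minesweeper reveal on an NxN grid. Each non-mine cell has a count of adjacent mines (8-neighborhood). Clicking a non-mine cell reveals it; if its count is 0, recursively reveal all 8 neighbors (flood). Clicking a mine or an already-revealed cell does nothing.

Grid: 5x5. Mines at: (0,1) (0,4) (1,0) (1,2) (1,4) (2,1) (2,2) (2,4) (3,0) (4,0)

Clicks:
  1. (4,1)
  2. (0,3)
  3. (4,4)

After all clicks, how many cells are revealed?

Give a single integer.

Answer: 9

Derivation:
Click 1 (4,1) count=2: revealed 1 new [(4,1)] -> total=1
Click 2 (0,3) count=3: revealed 1 new [(0,3)] -> total=2
Click 3 (4,4) count=0: revealed 7 new [(3,1) (3,2) (3,3) (3,4) (4,2) (4,3) (4,4)] -> total=9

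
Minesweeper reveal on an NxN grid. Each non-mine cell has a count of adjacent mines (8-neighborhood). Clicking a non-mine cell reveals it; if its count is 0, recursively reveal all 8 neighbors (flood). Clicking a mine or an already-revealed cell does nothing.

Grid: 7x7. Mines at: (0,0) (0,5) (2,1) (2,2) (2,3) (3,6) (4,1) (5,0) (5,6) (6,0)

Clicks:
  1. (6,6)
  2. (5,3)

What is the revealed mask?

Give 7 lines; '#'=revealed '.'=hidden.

Answer: .......
.......
.......
..####.
..####.
.#####.
.######

Derivation:
Click 1 (6,6) count=1: revealed 1 new [(6,6)] -> total=1
Click 2 (5,3) count=0: revealed 18 new [(3,2) (3,3) (3,4) (3,5) (4,2) (4,3) (4,4) (4,5) (5,1) (5,2) (5,3) (5,4) (5,5) (6,1) (6,2) (6,3) (6,4) (6,5)] -> total=19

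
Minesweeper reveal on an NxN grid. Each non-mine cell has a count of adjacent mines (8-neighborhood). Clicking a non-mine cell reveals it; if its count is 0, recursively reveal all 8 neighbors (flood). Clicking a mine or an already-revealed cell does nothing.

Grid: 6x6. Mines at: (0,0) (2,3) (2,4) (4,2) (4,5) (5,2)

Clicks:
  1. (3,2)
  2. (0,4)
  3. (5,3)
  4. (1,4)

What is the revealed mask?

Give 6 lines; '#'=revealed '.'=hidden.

Answer: .#####
.#####
......
..#...
......
...#..

Derivation:
Click 1 (3,2) count=2: revealed 1 new [(3,2)] -> total=1
Click 2 (0,4) count=0: revealed 10 new [(0,1) (0,2) (0,3) (0,4) (0,5) (1,1) (1,2) (1,3) (1,4) (1,5)] -> total=11
Click 3 (5,3) count=2: revealed 1 new [(5,3)] -> total=12
Click 4 (1,4) count=2: revealed 0 new [(none)] -> total=12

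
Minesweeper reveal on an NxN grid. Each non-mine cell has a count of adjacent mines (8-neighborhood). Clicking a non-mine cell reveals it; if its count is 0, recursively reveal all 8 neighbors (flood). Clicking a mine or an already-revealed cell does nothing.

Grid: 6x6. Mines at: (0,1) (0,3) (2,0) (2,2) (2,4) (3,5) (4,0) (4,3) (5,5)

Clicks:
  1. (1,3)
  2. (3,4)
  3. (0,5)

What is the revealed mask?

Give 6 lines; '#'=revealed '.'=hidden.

Answer: ....##
...###
......
....#.
......
......

Derivation:
Click 1 (1,3) count=3: revealed 1 new [(1,3)] -> total=1
Click 2 (3,4) count=3: revealed 1 new [(3,4)] -> total=2
Click 3 (0,5) count=0: revealed 4 new [(0,4) (0,5) (1,4) (1,5)] -> total=6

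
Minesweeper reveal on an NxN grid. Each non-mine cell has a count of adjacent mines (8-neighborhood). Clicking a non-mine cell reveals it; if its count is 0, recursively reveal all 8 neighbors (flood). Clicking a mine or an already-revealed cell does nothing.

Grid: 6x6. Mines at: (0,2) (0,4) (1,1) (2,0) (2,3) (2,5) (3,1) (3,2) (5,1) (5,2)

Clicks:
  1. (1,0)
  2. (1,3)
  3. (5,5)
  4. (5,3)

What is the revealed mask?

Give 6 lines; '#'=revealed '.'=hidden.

Click 1 (1,0) count=2: revealed 1 new [(1,0)] -> total=1
Click 2 (1,3) count=3: revealed 1 new [(1,3)] -> total=2
Click 3 (5,5) count=0: revealed 9 new [(3,3) (3,4) (3,5) (4,3) (4,4) (4,5) (5,3) (5,4) (5,5)] -> total=11
Click 4 (5,3) count=1: revealed 0 new [(none)] -> total=11

Answer: ......
#..#..
......
...###
...###
...###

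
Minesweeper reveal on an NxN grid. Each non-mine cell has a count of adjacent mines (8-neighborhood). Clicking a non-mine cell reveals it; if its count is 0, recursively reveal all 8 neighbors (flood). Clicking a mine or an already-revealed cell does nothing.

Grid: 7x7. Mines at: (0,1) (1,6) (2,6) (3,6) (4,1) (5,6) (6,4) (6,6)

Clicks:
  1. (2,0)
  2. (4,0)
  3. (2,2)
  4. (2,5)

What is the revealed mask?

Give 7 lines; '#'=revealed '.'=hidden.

Click 1 (2,0) count=0: revealed 30 new [(0,2) (0,3) (0,4) (0,5) (1,0) (1,1) (1,2) (1,3) (1,4) (1,5) (2,0) (2,1) (2,2) (2,3) (2,4) (2,5) (3,0) (3,1) (3,2) (3,3) (3,4) (3,5) (4,2) (4,3) (4,4) (4,5) (5,2) (5,3) (5,4) (5,5)] -> total=30
Click 2 (4,0) count=1: revealed 1 new [(4,0)] -> total=31
Click 3 (2,2) count=0: revealed 0 new [(none)] -> total=31
Click 4 (2,5) count=3: revealed 0 new [(none)] -> total=31

Answer: ..####.
######.
######.
######.
#.####.
..####.
.......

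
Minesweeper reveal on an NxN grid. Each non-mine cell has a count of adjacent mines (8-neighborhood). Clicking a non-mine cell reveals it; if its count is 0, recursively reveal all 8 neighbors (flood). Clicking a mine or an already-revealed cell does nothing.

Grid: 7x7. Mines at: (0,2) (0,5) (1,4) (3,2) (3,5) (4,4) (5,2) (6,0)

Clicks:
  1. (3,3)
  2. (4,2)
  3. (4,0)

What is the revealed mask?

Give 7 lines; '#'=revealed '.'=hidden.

Click 1 (3,3) count=2: revealed 1 new [(3,3)] -> total=1
Click 2 (4,2) count=2: revealed 1 new [(4,2)] -> total=2
Click 3 (4,0) count=0: revealed 12 new [(0,0) (0,1) (1,0) (1,1) (2,0) (2,1) (3,0) (3,1) (4,0) (4,1) (5,0) (5,1)] -> total=14

Answer: ##.....
##.....
##.....
##.#...
###....
##.....
.......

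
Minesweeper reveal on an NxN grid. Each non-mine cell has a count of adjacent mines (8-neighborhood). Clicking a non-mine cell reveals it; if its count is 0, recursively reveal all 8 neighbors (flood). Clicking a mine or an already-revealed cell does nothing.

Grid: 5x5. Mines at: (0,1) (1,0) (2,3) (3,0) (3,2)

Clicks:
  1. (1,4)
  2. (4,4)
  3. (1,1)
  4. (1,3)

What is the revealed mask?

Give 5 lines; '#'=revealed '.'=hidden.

Answer: .....
.#.##
.....
...##
...##

Derivation:
Click 1 (1,4) count=1: revealed 1 new [(1,4)] -> total=1
Click 2 (4,4) count=0: revealed 4 new [(3,3) (3,4) (4,3) (4,4)] -> total=5
Click 3 (1,1) count=2: revealed 1 new [(1,1)] -> total=6
Click 4 (1,3) count=1: revealed 1 new [(1,3)] -> total=7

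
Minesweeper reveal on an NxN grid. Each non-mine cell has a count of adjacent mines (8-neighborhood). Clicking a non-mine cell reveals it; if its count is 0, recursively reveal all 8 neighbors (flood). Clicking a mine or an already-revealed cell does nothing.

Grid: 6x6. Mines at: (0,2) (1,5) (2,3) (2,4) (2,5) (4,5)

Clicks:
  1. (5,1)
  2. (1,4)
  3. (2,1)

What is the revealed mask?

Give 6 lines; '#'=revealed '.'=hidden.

Click 1 (5,1) count=0: revealed 23 new [(0,0) (0,1) (1,0) (1,1) (1,2) (2,0) (2,1) (2,2) (3,0) (3,1) (3,2) (3,3) (3,4) (4,0) (4,1) (4,2) (4,3) (4,4) (5,0) (5,1) (5,2) (5,3) (5,4)] -> total=23
Click 2 (1,4) count=4: revealed 1 new [(1,4)] -> total=24
Click 3 (2,1) count=0: revealed 0 new [(none)] -> total=24

Answer: ##....
###.#.
###...
#####.
#####.
#####.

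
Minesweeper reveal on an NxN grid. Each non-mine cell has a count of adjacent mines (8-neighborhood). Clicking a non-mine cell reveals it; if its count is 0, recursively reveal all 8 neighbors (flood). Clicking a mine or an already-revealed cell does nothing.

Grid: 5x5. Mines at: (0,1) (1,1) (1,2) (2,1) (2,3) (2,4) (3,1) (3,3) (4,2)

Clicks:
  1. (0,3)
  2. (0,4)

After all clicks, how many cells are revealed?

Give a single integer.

Click 1 (0,3) count=1: revealed 1 new [(0,3)] -> total=1
Click 2 (0,4) count=0: revealed 3 new [(0,4) (1,3) (1,4)] -> total=4

Answer: 4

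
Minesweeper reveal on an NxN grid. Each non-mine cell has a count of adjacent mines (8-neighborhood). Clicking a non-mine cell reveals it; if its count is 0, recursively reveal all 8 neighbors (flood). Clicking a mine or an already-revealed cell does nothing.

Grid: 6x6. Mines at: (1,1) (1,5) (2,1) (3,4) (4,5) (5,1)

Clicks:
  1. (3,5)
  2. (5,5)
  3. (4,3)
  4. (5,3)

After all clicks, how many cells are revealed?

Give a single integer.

Answer: 8

Derivation:
Click 1 (3,5) count=2: revealed 1 new [(3,5)] -> total=1
Click 2 (5,5) count=1: revealed 1 new [(5,5)] -> total=2
Click 3 (4,3) count=1: revealed 1 new [(4,3)] -> total=3
Click 4 (5,3) count=0: revealed 5 new [(4,2) (4,4) (5,2) (5,3) (5,4)] -> total=8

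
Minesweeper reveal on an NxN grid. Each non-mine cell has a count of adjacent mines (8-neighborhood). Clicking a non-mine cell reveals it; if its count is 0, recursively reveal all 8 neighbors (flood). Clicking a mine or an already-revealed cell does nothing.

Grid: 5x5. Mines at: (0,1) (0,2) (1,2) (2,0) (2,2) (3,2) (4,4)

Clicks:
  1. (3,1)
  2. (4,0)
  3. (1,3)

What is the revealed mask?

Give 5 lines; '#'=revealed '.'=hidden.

Click 1 (3,1) count=3: revealed 1 new [(3,1)] -> total=1
Click 2 (4,0) count=0: revealed 3 new [(3,0) (4,0) (4,1)] -> total=4
Click 3 (1,3) count=3: revealed 1 new [(1,3)] -> total=5

Answer: .....
...#.
.....
##...
##...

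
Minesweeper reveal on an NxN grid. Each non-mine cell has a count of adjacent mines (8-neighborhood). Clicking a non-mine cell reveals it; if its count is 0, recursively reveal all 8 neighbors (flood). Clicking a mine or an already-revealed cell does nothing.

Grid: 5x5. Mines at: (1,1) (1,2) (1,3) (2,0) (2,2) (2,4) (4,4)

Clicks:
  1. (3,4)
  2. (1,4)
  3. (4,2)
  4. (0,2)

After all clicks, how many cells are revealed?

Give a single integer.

Answer: 11

Derivation:
Click 1 (3,4) count=2: revealed 1 new [(3,4)] -> total=1
Click 2 (1,4) count=2: revealed 1 new [(1,4)] -> total=2
Click 3 (4,2) count=0: revealed 8 new [(3,0) (3,1) (3,2) (3,3) (4,0) (4,1) (4,2) (4,3)] -> total=10
Click 4 (0,2) count=3: revealed 1 new [(0,2)] -> total=11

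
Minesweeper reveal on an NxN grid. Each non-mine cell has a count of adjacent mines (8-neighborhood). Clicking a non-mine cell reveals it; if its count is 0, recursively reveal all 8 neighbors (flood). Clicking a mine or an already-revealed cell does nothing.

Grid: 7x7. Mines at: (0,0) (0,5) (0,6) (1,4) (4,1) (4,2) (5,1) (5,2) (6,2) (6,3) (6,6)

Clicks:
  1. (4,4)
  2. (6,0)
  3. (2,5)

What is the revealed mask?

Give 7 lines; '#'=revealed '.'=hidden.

Click 1 (4,4) count=0: revealed 18 new [(1,5) (1,6) (2,3) (2,4) (2,5) (2,6) (3,3) (3,4) (3,5) (3,6) (4,3) (4,4) (4,5) (4,6) (5,3) (5,4) (5,5) (5,6)] -> total=18
Click 2 (6,0) count=1: revealed 1 new [(6,0)] -> total=19
Click 3 (2,5) count=1: revealed 0 new [(none)] -> total=19

Answer: .......
.....##
...####
...####
...####
...####
#......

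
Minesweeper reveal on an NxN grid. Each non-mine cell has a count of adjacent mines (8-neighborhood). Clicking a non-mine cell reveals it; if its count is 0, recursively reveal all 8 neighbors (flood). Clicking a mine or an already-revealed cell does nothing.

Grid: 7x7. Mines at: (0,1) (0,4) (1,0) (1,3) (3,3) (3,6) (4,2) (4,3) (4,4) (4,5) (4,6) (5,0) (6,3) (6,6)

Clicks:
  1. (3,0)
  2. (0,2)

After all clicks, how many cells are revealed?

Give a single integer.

Click 1 (3,0) count=0: revealed 6 new [(2,0) (2,1) (3,0) (3,1) (4,0) (4,1)] -> total=6
Click 2 (0,2) count=2: revealed 1 new [(0,2)] -> total=7

Answer: 7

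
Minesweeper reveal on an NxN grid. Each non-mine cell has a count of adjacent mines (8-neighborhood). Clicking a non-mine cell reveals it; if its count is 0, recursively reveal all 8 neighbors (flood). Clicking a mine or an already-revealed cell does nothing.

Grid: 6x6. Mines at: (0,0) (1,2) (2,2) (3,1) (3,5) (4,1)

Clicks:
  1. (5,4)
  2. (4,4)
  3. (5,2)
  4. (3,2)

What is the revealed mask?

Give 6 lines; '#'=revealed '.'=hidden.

Answer: ......
......
......
..###.
..####
..####

Derivation:
Click 1 (5,4) count=0: revealed 11 new [(3,2) (3,3) (3,4) (4,2) (4,3) (4,4) (4,5) (5,2) (5,3) (5,4) (5,5)] -> total=11
Click 2 (4,4) count=1: revealed 0 new [(none)] -> total=11
Click 3 (5,2) count=1: revealed 0 new [(none)] -> total=11
Click 4 (3,2) count=3: revealed 0 new [(none)] -> total=11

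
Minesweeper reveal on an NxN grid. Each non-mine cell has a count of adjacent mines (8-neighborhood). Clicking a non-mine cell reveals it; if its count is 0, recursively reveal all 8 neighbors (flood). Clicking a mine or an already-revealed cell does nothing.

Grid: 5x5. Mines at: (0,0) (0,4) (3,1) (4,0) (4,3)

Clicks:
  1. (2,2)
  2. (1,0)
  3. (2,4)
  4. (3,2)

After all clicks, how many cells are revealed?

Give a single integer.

Click 1 (2,2) count=1: revealed 1 new [(2,2)] -> total=1
Click 2 (1,0) count=1: revealed 1 new [(1,0)] -> total=2
Click 3 (2,4) count=0: revealed 13 new [(0,1) (0,2) (0,3) (1,1) (1,2) (1,3) (1,4) (2,1) (2,3) (2,4) (3,2) (3,3) (3,4)] -> total=15
Click 4 (3,2) count=2: revealed 0 new [(none)] -> total=15

Answer: 15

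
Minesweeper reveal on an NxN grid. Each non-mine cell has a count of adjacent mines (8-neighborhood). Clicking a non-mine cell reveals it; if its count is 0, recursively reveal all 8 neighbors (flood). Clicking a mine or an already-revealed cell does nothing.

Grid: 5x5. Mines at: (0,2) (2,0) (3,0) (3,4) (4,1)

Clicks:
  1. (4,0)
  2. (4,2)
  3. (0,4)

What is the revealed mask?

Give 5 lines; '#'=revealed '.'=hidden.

Click 1 (4,0) count=2: revealed 1 new [(4,0)] -> total=1
Click 2 (4,2) count=1: revealed 1 new [(4,2)] -> total=2
Click 3 (0,4) count=0: revealed 6 new [(0,3) (0,4) (1,3) (1,4) (2,3) (2,4)] -> total=8

Answer: ...##
...##
...##
.....
#.#..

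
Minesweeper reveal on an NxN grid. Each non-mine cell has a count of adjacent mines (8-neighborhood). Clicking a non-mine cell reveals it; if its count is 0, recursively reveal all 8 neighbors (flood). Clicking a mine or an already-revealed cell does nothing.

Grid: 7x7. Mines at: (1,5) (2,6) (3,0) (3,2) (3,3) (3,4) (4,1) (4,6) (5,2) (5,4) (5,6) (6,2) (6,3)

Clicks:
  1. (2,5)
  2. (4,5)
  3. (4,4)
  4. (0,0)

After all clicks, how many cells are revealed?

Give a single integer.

Click 1 (2,5) count=3: revealed 1 new [(2,5)] -> total=1
Click 2 (4,5) count=4: revealed 1 new [(4,5)] -> total=2
Click 3 (4,4) count=3: revealed 1 new [(4,4)] -> total=3
Click 4 (0,0) count=0: revealed 15 new [(0,0) (0,1) (0,2) (0,3) (0,4) (1,0) (1,1) (1,2) (1,3) (1,4) (2,0) (2,1) (2,2) (2,3) (2,4)] -> total=18

Answer: 18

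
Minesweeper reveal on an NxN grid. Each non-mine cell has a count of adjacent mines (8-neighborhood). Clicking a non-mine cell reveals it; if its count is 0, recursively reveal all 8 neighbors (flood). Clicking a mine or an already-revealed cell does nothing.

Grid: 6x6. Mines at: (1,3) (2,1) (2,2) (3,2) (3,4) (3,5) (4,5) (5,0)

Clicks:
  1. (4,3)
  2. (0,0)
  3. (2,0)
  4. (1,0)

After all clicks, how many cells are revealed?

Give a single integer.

Click 1 (4,3) count=2: revealed 1 new [(4,3)] -> total=1
Click 2 (0,0) count=0: revealed 6 new [(0,0) (0,1) (0,2) (1,0) (1,1) (1,2)] -> total=7
Click 3 (2,0) count=1: revealed 1 new [(2,0)] -> total=8
Click 4 (1,0) count=1: revealed 0 new [(none)] -> total=8

Answer: 8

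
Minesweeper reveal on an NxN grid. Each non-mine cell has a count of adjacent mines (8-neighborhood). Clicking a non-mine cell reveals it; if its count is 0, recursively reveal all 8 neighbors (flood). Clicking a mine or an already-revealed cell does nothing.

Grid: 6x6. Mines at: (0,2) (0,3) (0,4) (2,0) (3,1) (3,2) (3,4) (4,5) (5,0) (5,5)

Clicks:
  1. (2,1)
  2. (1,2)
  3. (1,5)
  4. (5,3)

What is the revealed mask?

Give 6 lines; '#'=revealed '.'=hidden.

Answer: ......
..#..#
.#....
......
.####.
.####.

Derivation:
Click 1 (2,1) count=3: revealed 1 new [(2,1)] -> total=1
Click 2 (1,2) count=2: revealed 1 new [(1,2)] -> total=2
Click 3 (1,5) count=1: revealed 1 new [(1,5)] -> total=3
Click 4 (5,3) count=0: revealed 8 new [(4,1) (4,2) (4,3) (4,4) (5,1) (5,2) (5,3) (5,4)] -> total=11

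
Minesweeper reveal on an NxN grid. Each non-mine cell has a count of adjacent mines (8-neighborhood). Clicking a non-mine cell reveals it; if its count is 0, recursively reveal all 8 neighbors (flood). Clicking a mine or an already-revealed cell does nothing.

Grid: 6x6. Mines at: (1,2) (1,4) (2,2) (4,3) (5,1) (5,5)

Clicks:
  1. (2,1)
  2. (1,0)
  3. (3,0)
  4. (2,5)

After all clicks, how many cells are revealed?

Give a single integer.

Answer: 11

Derivation:
Click 1 (2,1) count=2: revealed 1 new [(2,1)] -> total=1
Click 2 (1,0) count=0: revealed 9 new [(0,0) (0,1) (1,0) (1,1) (2,0) (3,0) (3,1) (4,0) (4,1)] -> total=10
Click 3 (3,0) count=0: revealed 0 new [(none)] -> total=10
Click 4 (2,5) count=1: revealed 1 new [(2,5)] -> total=11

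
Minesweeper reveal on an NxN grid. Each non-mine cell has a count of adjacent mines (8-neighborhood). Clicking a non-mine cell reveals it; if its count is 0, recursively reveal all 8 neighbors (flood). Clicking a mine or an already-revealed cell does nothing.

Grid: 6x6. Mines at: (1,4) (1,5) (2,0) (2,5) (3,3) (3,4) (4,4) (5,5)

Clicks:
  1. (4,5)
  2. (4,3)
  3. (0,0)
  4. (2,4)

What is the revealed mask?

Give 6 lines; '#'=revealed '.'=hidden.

Answer: ####..
####..
.####.
......
...#.#
......

Derivation:
Click 1 (4,5) count=3: revealed 1 new [(4,5)] -> total=1
Click 2 (4,3) count=3: revealed 1 new [(4,3)] -> total=2
Click 3 (0,0) count=0: revealed 11 new [(0,0) (0,1) (0,2) (0,3) (1,0) (1,1) (1,2) (1,3) (2,1) (2,2) (2,3)] -> total=13
Click 4 (2,4) count=5: revealed 1 new [(2,4)] -> total=14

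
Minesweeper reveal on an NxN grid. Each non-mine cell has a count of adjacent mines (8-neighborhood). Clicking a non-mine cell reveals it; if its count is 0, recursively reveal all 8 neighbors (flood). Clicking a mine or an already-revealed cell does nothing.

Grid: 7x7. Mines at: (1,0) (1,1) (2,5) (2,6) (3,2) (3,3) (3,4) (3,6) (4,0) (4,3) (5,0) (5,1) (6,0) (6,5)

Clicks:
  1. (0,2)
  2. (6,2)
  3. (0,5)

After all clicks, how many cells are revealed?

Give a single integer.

Answer: 14

Derivation:
Click 1 (0,2) count=1: revealed 1 new [(0,2)] -> total=1
Click 2 (6,2) count=1: revealed 1 new [(6,2)] -> total=2
Click 3 (0,5) count=0: revealed 12 new [(0,3) (0,4) (0,5) (0,6) (1,2) (1,3) (1,4) (1,5) (1,6) (2,2) (2,3) (2,4)] -> total=14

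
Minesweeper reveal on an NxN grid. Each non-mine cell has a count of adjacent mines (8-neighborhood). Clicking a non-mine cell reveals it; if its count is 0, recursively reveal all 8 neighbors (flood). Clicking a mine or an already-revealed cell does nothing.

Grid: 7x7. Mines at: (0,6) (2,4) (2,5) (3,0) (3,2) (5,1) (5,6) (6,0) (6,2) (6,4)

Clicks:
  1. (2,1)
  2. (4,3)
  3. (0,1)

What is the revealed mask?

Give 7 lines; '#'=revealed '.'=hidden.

Answer: ######.
######.
####...
.......
...#...
.......
.......

Derivation:
Click 1 (2,1) count=2: revealed 1 new [(2,1)] -> total=1
Click 2 (4,3) count=1: revealed 1 new [(4,3)] -> total=2
Click 3 (0,1) count=0: revealed 15 new [(0,0) (0,1) (0,2) (0,3) (0,4) (0,5) (1,0) (1,1) (1,2) (1,3) (1,4) (1,5) (2,0) (2,2) (2,3)] -> total=17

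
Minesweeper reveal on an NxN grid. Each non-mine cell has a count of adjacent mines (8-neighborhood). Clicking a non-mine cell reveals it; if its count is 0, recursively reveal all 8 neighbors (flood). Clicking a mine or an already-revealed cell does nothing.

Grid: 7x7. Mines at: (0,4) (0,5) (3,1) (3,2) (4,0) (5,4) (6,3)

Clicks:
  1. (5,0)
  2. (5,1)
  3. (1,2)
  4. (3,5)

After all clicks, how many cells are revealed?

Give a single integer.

Answer: 32

Derivation:
Click 1 (5,0) count=1: revealed 1 new [(5,0)] -> total=1
Click 2 (5,1) count=1: revealed 1 new [(5,1)] -> total=2
Click 3 (1,2) count=0: revealed 12 new [(0,0) (0,1) (0,2) (0,3) (1,0) (1,1) (1,2) (1,3) (2,0) (2,1) (2,2) (2,3)] -> total=14
Click 4 (3,5) count=0: revealed 18 new [(1,4) (1,5) (1,6) (2,4) (2,5) (2,6) (3,3) (3,4) (3,5) (3,6) (4,3) (4,4) (4,5) (4,6) (5,5) (5,6) (6,5) (6,6)] -> total=32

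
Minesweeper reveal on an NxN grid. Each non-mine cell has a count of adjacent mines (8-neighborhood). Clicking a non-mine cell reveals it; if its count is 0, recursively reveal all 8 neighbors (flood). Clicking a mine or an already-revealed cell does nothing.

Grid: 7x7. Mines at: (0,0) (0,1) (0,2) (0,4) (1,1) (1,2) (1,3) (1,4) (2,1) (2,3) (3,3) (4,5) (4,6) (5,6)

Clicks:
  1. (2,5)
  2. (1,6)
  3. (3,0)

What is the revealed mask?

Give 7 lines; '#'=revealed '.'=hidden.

Click 1 (2,5) count=1: revealed 1 new [(2,5)] -> total=1
Click 2 (1,6) count=0: revealed 7 new [(0,5) (0,6) (1,5) (1,6) (2,6) (3,5) (3,6)] -> total=8
Click 3 (3,0) count=1: revealed 1 new [(3,0)] -> total=9

Answer: .....##
.....##
.....##
#....##
.......
.......
.......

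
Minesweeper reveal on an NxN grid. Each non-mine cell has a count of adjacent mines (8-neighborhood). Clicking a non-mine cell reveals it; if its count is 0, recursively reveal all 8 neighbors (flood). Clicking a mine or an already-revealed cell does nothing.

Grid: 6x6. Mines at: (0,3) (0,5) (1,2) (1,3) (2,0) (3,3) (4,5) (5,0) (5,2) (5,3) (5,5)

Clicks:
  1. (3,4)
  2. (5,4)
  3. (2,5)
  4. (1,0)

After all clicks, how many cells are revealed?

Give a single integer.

Click 1 (3,4) count=2: revealed 1 new [(3,4)] -> total=1
Click 2 (5,4) count=3: revealed 1 new [(5,4)] -> total=2
Click 3 (2,5) count=0: revealed 5 new [(1,4) (1,5) (2,4) (2,5) (3,5)] -> total=7
Click 4 (1,0) count=1: revealed 1 new [(1,0)] -> total=8

Answer: 8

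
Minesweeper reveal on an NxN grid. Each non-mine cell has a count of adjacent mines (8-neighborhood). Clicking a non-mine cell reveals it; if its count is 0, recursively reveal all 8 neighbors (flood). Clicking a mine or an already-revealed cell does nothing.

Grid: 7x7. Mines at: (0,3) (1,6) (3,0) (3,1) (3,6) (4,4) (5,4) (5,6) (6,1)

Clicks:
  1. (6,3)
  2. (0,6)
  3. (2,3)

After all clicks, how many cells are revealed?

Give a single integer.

Click 1 (6,3) count=1: revealed 1 new [(6,3)] -> total=1
Click 2 (0,6) count=1: revealed 1 new [(0,6)] -> total=2
Click 3 (2,3) count=0: revealed 12 new [(1,2) (1,3) (1,4) (1,5) (2,2) (2,3) (2,4) (2,5) (3,2) (3,3) (3,4) (3,5)] -> total=14

Answer: 14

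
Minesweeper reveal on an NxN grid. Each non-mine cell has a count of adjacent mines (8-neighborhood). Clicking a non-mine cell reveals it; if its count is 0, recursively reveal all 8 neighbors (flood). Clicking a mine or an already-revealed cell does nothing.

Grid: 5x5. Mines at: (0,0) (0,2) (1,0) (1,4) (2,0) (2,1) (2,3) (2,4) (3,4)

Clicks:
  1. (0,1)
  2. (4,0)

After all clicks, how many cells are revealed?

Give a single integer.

Click 1 (0,1) count=3: revealed 1 new [(0,1)] -> total=1
Click 2 (4,0) count=0: revealed 8 new [(3,0) (3,1) (3,2) (3,3) (4,0) (4,1) (4,2) (4,3)] -> total=9

Answer: 9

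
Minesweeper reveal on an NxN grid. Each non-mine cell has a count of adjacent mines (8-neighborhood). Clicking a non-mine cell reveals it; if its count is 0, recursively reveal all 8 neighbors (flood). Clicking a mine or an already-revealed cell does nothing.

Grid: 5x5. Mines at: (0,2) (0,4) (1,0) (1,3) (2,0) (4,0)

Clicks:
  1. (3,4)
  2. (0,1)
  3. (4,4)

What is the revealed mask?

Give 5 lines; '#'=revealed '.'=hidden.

Answer: .#...
.....
.####
.####
.####

Derivation:
Click 1 (3,4) count=0: revealed 12 new [(2,1) (2,2) (2,3) (2,4) (3,1) (3,2) (3,3) (3,4) (4,1) (4,2) (4,3) (4,4)] -> total=12
Click 2 (0,1) count=2: revealed 1 new [(0,1)] -> total=13
Click 3 (4,4) count=0: revealed 0 new [(none)] -> total=13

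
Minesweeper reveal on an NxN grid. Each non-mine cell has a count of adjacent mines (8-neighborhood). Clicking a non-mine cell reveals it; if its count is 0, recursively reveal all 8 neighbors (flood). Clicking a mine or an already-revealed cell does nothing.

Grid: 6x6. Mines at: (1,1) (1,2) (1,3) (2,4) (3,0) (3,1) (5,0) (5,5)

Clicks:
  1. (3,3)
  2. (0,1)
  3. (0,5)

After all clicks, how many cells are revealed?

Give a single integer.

Click 1 (3,3) count=1: revealed 1 new [(3,3)] -> total=1
Click 2 (0,1) count=2: revealed 1 new [(0,1)] -> total=2
Click 3 (0,5) count=0: revealed 4 new [(0,4) (0,5) (1,4) (1,5)] -> total=6

Answer: 6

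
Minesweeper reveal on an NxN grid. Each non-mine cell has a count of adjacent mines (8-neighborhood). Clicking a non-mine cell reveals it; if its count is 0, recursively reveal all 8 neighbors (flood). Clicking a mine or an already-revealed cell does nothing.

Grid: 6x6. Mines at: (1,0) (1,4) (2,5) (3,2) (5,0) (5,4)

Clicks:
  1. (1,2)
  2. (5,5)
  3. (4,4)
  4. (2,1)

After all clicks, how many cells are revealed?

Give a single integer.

Answer: 11

Derivation:
Click 1 (1,2) count=0: revealed 9 new [(0,1) (0,2) (0,3) (1,1) (1,2) (1,3) (2,1) (2,2) (2,3)] -> total=9
Click 2 (5,5) count=1: revealed 1 new [(5,5)] -> total=10
Click 3 (4,4) count=1: revealed 1 new [(4,4)] -> total=11
Click 4 (2,1) count=2: revealed 0 new [(none)] -> total=11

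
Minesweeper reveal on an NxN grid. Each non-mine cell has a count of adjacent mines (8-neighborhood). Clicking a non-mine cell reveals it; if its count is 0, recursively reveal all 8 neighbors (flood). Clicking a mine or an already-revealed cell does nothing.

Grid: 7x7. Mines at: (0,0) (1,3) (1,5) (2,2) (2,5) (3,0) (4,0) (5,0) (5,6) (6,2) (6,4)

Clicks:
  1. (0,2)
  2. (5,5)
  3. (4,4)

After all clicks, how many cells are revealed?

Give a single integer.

Click 1 (0,2) count=1: revealed 1 new [(0,2)] -> total=1
Click 2 (5,5) count=2: revealed 1 new [(5,5)] -> total=2
Click 3 (4,4) count=0: revealed 14 new [(3,1) (3,2) (3,3) (3,4) (3,5) (4,1) (4,2) (4,3) (4,4) (4,5) (5,1) (5,2) (5,3) (5,4)] -> total=16

Answer: 16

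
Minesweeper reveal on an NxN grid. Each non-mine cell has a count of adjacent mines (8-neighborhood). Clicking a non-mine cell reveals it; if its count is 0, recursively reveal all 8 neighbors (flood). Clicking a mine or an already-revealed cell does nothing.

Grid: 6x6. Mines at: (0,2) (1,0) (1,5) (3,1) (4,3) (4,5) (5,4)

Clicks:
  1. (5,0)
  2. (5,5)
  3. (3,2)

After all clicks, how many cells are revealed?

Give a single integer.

Click 1 (5,0) count=0: revealed 6 new [(4,0) (4,1) (4,2) (5,0) (5,1) (5,2)] -> total=6
Click 2 (5,5) count=2: revealed 1 new [(5,5)] -> total=7
Click 3 (3,2) count=2: revealed 1 new [(3,2)] -> total=8

Answer: 8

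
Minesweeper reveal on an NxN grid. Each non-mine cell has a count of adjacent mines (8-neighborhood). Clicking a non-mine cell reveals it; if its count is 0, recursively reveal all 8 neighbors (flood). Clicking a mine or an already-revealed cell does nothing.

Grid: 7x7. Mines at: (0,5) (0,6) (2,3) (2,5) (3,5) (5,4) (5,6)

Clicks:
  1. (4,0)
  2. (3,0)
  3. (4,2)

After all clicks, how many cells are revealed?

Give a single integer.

Click 1 (4,0) count=0: revealed 29 new [(0,0) (0,1) (0,2) (0,3) (0,4) (1,0) (1,1) (1,2) (1,3) (1,4) (2,0) (2,1) (2,2) (3,0) (3,1) (3,2) (3,3) (4,0) (4,1) (4,2) (4,3) (5,0) (5,1) (5,2) (5,3) (6,0) (6,1) (6,2) (6,3)] -> total=29
Click 2 (3,0) count=0: revealed 0 new [(none)] -> total=29
Click 3 (4,2) count=0: revealed 0 new [(none)] -> total=29

Answer: 29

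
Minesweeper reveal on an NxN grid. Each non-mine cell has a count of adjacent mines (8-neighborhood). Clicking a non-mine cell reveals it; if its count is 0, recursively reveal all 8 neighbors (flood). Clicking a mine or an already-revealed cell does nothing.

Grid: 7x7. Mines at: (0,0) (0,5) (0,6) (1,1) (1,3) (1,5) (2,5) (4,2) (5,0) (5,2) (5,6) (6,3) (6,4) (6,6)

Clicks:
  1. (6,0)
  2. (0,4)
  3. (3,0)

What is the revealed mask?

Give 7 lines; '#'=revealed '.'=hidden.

Answer: ....#..
.......
##.....
##.....
##.....
.......
#......

Derivation:
Click 1 (6,0) count=1: revealed 1 new [(6,0)] -> total=1
Click 2 (0,4) count=3: revealed 1 new [(0,4)] -> total=2
Click 3 (3,0) count=0: revealed 6 new [(2,0) (2,1) (3,0) (3,1) (4,0) (4,1)] -> total=8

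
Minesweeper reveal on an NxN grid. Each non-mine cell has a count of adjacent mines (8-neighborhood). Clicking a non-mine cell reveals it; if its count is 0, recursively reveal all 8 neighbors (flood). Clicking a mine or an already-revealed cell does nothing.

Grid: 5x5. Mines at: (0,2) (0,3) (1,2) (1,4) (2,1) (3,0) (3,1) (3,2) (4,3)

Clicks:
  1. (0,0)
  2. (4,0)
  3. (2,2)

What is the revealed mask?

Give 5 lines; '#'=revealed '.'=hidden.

Answer: ##...
##...
..#..
.....
#....

Derivation:
Click 1 (0,0) count=0: revealed 4 new [(0,0) (0,1) (1,0) (1,1)] -> total=4
Click 2 (4,0) count=2: revealed 1 new [(4,0)] -> total=5
Click 3 (2,2) count=4: revealed 1 new [(2,2)] -> total=6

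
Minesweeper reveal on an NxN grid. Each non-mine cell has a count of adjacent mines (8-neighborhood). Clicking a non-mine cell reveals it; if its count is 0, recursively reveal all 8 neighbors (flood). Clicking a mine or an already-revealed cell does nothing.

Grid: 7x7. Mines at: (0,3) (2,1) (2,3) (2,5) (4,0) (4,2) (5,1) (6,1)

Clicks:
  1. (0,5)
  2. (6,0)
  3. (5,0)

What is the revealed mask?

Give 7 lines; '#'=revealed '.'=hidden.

Click 1 (0,5) count=0: revealed 6 new [(0,4) (0,5) (0,6) (1,4) (1,5) (1,6)] -> total=6
Click 2 (6,0) count=2: revealed 1 new [(6,0)] -> total=7
Click 3 (5,0) count=3: revealed 1 new [(5,0)] -> total=8

Answer: ....###
....###
.......
.......
.......
#......
#......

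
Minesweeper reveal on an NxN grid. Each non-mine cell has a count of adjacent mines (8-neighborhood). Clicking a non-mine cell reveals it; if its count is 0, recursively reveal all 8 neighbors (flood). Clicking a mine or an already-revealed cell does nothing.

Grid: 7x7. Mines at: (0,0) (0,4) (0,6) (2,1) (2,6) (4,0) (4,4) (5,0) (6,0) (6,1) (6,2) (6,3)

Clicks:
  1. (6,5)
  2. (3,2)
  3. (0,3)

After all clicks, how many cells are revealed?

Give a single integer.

Answer: 12

Derivation:
Click 1 (6,5) count=0: revealed 10 new [(3,5) (3,6) (4,5) (4,6) (5,4) (5,5) (5,6) (6,4) (6,5) (6,6)] -> total=10
Click 2 (3,2) count=1: revealed 1 new [(3,2)] -> total=11
Click 3 (0,3) count=1: revealed 1 new [(0,3)] -> total=12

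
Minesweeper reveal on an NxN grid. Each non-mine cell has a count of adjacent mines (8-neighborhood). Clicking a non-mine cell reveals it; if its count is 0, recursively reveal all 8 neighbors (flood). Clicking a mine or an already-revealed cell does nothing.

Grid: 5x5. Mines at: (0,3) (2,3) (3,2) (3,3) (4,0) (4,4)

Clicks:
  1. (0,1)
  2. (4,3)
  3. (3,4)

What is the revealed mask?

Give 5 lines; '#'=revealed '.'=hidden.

Click 1 (0,1) count=0: revealed 11 new [(0,0) (0,1) (0,2) (1,0) (1,1) (1,2) (2,0) (2,1) (2,2) (3,0) (3,1)] -> total=11
Click 2 (4,3) count=3: revealed 1 new [(4,3)] -> total=12
Click 3 (3,4) count=3: revealed 1 new [(3,4)] -> total=13

Answer: ###..
###..
###..
##..#
...#.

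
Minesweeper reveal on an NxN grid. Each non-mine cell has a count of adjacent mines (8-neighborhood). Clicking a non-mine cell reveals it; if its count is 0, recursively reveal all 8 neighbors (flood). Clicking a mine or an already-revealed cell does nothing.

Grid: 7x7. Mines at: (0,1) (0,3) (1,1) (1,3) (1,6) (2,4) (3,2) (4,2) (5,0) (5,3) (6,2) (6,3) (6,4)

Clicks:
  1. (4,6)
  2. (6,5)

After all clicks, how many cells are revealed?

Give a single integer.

Answer: 13

Derivation:
Click 1 (4,6) count=0: revealed 13 new [(2,5) (2,6) (3,4) (3,5) (3,6) (4,4) (4,5) (4,6) (5,4) (5,5) (5,6) (6,5) (6,6)] -> total=13
Click 2 (6,5) count=1: revealed 0 new [(none)] -> total=13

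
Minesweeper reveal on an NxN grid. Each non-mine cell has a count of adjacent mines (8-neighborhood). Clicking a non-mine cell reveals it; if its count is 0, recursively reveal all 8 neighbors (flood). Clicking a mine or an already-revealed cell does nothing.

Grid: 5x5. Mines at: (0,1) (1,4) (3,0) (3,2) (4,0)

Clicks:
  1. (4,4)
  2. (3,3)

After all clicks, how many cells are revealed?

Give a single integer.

Click 1 (4,4) count=0: revealed 6 new [(2,3) (2,4) (3,3) (3,4) (4,3) (4,4)] -> total=6
Click 2 (3,3) count=1: revealed 0 new [(none)] -> total=6

Answer: 6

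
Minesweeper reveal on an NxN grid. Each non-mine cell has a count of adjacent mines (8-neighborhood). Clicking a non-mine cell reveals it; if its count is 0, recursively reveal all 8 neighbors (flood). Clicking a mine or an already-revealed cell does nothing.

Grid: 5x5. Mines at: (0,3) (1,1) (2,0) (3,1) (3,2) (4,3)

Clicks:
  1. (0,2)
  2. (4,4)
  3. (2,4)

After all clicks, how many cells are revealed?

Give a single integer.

Answer: 8

Derivation:
Click 1 (0,2) count=2: revealed 1 new [(0,2)] -> total=1
Click 2 (4,4) count=1: revealed 1 new [(4,4)] -> total=2
Click 3 (2,4) count=0: revealed 6 new [(1,3) (1,4) (2,3) (2,4) (3,3) (3,4)] -> total=8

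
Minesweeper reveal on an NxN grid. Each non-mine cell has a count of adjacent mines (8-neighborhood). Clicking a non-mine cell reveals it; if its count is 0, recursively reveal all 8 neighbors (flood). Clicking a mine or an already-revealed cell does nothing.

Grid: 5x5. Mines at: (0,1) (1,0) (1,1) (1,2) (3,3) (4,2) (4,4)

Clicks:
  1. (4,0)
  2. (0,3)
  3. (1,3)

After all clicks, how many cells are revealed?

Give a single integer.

Answer: 8

Derivation:
Click 1 (4,0) count=0: revealed 6 new [(2,0) (2,1) (3,0) (3,1) (4,0) (4,1)] -> total=6
Click 2 (0,3) count=1: revealed 1 new [(0,3)] -> total=7
Click 3 (1,3) count=1: revealed 1 new [(1,3)] -> total=8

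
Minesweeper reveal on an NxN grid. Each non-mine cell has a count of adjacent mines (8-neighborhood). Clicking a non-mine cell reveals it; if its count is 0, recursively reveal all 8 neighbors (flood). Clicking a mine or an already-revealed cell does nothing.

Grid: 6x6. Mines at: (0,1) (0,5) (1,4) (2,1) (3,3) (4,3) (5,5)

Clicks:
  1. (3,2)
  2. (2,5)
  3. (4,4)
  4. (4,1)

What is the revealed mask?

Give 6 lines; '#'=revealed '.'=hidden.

Answer: ......
......
.....#
###...
###.#.
###...

Derivation:
Click 1 (3,2) count=3: revealed 1 new [(3,2)] -> total=1
Click 2 (2,5) count=1: revealed 1 new [(2,5)] -> total=2
Click 3 (4,4) count=3: revealed 1 new [(4,4)] -> total=3
Click 4 (4,1) count=0: revealed 8 new [(3,0) (3,1) (4,0) (4,1) (4,2) (5,0) (5,1) (5,2)] -> total=11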